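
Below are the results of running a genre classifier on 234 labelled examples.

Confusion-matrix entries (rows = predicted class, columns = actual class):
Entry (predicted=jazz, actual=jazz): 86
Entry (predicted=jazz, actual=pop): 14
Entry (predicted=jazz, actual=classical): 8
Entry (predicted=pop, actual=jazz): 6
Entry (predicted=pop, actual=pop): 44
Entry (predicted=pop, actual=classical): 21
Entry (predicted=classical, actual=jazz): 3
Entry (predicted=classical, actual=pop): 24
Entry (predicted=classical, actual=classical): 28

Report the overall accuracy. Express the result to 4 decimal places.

0.6752

Accuracy = trace / total = (86+44+28=158) / 234 = 158/234 = 0.6752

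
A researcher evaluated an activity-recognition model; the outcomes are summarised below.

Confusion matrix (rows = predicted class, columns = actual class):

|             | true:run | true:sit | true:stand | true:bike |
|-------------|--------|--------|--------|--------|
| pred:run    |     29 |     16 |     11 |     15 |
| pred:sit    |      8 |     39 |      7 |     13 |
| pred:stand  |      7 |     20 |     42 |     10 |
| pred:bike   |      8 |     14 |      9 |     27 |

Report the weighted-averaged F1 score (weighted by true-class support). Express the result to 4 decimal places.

Per-class F1 score (2·TP/(2·TP+FP+FN)):
  run: TP=29, FP=16+11+15=42, FN=8+7+8=23 → 58/123 = 0.47154
  sit: TP=39, FP=8+7+13=28, FN=16+20+14=50 → 78/156 = 0.50000
  stand: TP=42, FP=7+20+10=37, FN=11+7+9=27 → 84/148 = 0.56757
  bike: TP=27, FP=8+14+9=31, FN=15+13+10=38 → 54/123 = 0.43902
Weighted-F1 score = Σ (supportᵢ/N)·F1 scoreᵢ with N=275: (52/275)·0.47154 + (89/275)·0.50000 + (69/275)·0.56757 + (65/275)·0.43902 = 0.4972

0.4972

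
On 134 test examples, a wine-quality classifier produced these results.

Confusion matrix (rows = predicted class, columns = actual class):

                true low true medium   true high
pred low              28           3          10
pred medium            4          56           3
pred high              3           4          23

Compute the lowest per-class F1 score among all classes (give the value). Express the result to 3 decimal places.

Per-class F1 score (2·TP/(2·TP+FP+FN)):
  low: TP=28, FP=3+10=13, FN=4+3=7 → 56/76 = 0.7368
  medium: TP=56, FP=4+3=7, FN=3+4=7 → 112/126 = 0.8889
  high: TP=23, FP=3+4=7, FN=10+3=13 → 46/66 = 0.6970
Lowest is class 'high' with F1 score = 0.697.

0.697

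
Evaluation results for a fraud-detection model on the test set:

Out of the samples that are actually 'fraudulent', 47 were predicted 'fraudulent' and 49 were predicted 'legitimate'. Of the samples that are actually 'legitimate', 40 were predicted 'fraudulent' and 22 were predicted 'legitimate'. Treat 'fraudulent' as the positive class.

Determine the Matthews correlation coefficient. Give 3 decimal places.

MCC = (TP·TN − FP·FN) / √((TP+FP)(TP+FN)(TN+FP)(TN+FN))
Numerator = 47·22 − 40·49 = -926
Denominator = √(87·96·62·71) = √36765504 = 6063.4564
MCC = -926 / 6063.4564 = -0.153

-0.153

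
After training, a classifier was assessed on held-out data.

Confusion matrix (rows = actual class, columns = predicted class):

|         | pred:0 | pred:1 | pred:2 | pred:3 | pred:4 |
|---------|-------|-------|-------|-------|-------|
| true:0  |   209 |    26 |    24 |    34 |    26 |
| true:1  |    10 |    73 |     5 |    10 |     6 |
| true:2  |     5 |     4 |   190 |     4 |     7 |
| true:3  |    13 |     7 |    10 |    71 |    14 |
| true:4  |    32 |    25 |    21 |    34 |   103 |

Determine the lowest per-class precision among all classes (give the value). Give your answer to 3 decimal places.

Per-class precision (TP/(TP+FP)):
  0: TP=209, FP=10+5+13+32=60 → 209/269 = 0.7770
  1: TP=73, FP=26+4+7+25=62 → 73/135 = 0.5407
  2: TP=190, FP=24+5+10+21=60 → 190/250 = 0.7600
  3: TP=71, FP=34+10+4+34=82 → 71/153 = 0.4641
  4: TP=103, FP=26+6+7+14=53 → 103/156 = 0.6603
Lowest is class '3' with precision = 0.464.

0.464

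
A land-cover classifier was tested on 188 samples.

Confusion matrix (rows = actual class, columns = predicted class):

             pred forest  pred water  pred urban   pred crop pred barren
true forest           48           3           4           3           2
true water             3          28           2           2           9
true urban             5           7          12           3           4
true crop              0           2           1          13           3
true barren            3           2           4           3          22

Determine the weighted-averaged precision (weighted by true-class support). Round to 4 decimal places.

Per-class precision (TP/(TP+FP)):
  forest: TP=48, FP=3+5+0+3=11 → 48/59 = 0.81356
  water: TP=28, FP=3+7+2+2=14 → 28/42 = 0.66667
  urban: TP=12, FP=4+2+1+4=11 → 12/23 = 0.52174
  crop: TP=13, FP=3+2+3+3=11 → 13/24 = 0.54167
  barren: TP=22, FP=2+9+4+3=18 → 22/40 = 0.55000
Weighted-precision = Σ (supportᵢ/N)·precisionᵢ with N=188: (60/188)·0.81356 + (44/188)·0.66667 + (31/188)·0.52174 + (19/188)·0.54167 + (34/188)·0.55000 = 0.6559

0.6559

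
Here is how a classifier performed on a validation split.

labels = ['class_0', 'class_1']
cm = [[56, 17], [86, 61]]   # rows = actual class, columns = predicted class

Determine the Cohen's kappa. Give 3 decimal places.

0.147

Observed agreement pₒ = trace/N = 117/220 = 0.5318
Expected agreement pₑ = Σ (rowᵢ·colᵢ)/N² = (73·142 + 147·78)/220² = 0.4511
κ = (pₒ − pₑ)/(1 − pₑ) = (0.5318 − 0.4511)/(1 − 0.4511) = 0.147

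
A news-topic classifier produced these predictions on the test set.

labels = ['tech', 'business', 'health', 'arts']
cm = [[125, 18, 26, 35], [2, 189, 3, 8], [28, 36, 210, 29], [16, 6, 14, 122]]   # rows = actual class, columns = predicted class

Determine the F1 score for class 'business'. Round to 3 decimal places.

0.838

One-vs-rest for 'business': TP = diagonal; FP = other classes predicted 'business'; FN = 'business' predicted as other.
F1 score = 2·TP/(2·TP+FP+FN).
business: TP=189, FP=18+36+6=60, FN=2+3+8=13 → 378/451 = 0.8381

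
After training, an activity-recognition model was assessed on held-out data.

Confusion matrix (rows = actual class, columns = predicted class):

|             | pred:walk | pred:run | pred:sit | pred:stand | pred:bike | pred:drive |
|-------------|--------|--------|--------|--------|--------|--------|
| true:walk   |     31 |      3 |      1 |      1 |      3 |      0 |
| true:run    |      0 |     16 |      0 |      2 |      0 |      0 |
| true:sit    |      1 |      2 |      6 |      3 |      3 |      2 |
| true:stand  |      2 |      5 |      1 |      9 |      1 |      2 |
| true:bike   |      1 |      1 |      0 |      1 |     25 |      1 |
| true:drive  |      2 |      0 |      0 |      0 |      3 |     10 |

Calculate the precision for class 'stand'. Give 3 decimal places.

0.563

One-vs-rest for 'stand': TP = diagonal; FP = other classes predicted 'stand'; FN = 'stand' predicted as other.
precision = TP/(TP+FP).
stand: TP=9, FP=1+2+3+1+0=7 → 9/16 = 0.5625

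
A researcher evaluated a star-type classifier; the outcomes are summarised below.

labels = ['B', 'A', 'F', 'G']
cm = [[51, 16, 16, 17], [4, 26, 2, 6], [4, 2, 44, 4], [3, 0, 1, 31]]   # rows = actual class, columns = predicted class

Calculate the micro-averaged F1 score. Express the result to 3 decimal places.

0.670

Micro-averaging pools counts across classes: ΣTP=152, ΣFP=75, ΣFN=75.
Micro-F1 score = 2·TP/(2·TP+FP+FN) on pooled counts = 0.670 (equals overall accuracy in single-label multiclass).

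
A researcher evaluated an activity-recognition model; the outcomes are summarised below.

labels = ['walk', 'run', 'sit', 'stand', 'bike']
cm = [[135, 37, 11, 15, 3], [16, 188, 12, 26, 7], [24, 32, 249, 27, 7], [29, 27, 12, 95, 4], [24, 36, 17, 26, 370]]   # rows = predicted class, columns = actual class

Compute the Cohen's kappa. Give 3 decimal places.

0.649

Observed agreement pₒ = trace/N = 1037/1429 = 0.7257
Expected agreement pₑ = Σ (rowᵢ·colᵢ)/N² = (228·201 + 320·249 + 301·339 + 189·167 + 391·473)/1429² = 0.2175
κ = (pₒ − pₑ)/(1 − pₑ) = (0.7257 − 0.2175)/(1 − 0.2175) = 0.649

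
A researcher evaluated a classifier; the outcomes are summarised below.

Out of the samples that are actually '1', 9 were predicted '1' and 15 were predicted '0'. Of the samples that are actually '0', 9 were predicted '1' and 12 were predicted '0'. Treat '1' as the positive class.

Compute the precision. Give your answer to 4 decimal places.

Precision = TP/(TP+FP) = 9/(9+9) = 9/18 = 0.5000

0.5000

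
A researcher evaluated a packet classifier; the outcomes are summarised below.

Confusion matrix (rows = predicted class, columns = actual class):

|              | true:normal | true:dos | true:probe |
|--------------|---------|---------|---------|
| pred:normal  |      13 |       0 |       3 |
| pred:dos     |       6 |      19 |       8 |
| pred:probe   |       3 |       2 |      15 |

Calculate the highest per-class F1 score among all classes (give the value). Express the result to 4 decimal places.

0.7037

Per-class F1 score (2·TP/(2·TP+FP+FN)):
  normal: TP=13, FP=0+3=3, FN=6+3=9 → 26/38 = 0.68421
  dos: TP=19, FP=6+8=14, FN=0+2=2 → 38/54 = 0.70370
  probe: TP=15, FP=3+2=5, FN=3+8=11 → 30/46 = 0.65217
Highest is class 'dos' with F1 score = 0.7037.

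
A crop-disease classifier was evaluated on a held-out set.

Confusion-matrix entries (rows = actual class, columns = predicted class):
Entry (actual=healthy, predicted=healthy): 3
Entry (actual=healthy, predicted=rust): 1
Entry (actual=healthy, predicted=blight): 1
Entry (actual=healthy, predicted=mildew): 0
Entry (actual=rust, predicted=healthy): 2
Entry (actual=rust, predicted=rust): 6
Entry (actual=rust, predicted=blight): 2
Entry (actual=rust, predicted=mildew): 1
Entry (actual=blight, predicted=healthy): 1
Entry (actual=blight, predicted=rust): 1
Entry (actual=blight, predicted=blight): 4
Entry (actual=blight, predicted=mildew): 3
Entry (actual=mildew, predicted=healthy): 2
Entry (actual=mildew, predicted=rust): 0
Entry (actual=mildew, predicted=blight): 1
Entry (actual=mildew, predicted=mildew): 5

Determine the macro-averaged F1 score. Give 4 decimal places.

Per-class F1 score (2·TP/(2·TP+FP+FN)):
  healthy: TP=3, FP=2+1+2=5, FN=1+1+0=2 → 6/13 = 0.46154
  rust: TP=6, FP=1+1+0=2, FN=2+2+1=5 → 12/19 = 0.63158
  blight: TP=4, FP=1+2+1=4, FN=1+1+3=5 → 8/17 = 0.47059
  mildew: TP=5, FP=0+1+3=4, FN=2+0+1=3 → 10/17 = 0.58824
Macro-F1 score = mean = (0.46154 + 0.63158 + 0.47059 + 0.58824) / 4 = 0.5380

0.5380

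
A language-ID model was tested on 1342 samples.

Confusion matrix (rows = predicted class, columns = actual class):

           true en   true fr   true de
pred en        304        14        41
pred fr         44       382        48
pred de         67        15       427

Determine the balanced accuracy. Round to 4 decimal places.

0.8298

Balanced accuracy = mean of per-class recall.
  en: recall = 304/415 = 0.73253
  fr: recall = 382/411 = 0.92944
  de: recall = 427/516 = 0.82752
Mean = (0.73253 + 0.92944 + 0.82752) / 3 = 0.8298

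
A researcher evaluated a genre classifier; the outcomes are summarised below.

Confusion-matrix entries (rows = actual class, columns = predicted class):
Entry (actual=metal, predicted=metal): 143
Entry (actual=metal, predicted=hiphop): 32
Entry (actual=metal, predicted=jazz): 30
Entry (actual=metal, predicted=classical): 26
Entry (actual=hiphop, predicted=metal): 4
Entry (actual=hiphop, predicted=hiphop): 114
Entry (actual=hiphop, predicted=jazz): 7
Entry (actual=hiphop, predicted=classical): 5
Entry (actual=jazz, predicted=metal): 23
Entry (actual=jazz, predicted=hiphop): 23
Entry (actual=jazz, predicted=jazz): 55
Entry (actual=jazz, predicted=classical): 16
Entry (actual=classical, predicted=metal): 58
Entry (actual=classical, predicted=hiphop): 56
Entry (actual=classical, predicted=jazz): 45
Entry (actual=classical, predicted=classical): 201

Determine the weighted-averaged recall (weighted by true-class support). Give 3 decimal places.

0.612

Per-class recall (TP/(TP+FN)):
  metal: TP=143, FN=32+30+26=88 → 143/231 = 0.6190
  hiphop: TP=114, FN=4+7+5=16 → 114/130 = 0.8769
  jazz: TP=55, FN=23+23+16=62 → 55/117 = 0.4701
  classical: TP=201, FN=58+56+45=159 → 201/360 = 0.5583
Weighted-recall = Σ (supportᵢ/N)·recallᵢ with N=838: (231/838)·0.6190 + (130/838)·0.8769 + (117/838)·0.4701 + (360/838)·0.5583 = 0.612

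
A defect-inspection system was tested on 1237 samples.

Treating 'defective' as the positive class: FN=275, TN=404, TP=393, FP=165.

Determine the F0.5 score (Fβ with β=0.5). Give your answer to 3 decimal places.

0.678

Fβ = (1+β²)·TP / ((1+β²)·TP + β²·FN + FP), with β²=1/4
= 1.25·393 / (1.25·393 + 0.25·275 + 165) = 0.678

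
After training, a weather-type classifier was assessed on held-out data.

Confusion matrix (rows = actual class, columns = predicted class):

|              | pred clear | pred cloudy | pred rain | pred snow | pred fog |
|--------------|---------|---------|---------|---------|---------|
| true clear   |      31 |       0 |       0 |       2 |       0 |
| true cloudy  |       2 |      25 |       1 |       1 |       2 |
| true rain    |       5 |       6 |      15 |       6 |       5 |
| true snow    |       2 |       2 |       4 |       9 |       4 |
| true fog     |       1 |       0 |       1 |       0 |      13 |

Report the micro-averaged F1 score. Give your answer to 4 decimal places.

Micro-averaging pools counts across classes: ΣTP=93, ΣFP=44, ΣFN=44.
Micro-F1 score = 2·TP/(2·TP+FP+FN) on pooled counts = 0.6788 (equals overall accuracy in single-label multiclass).

0.6788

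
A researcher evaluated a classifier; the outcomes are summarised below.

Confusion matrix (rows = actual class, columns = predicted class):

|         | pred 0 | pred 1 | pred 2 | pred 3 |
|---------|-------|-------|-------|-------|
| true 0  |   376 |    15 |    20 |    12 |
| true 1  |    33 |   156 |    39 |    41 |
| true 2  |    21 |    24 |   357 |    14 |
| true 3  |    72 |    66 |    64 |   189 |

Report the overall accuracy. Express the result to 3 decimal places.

0.719

Accuracy = trace / total = (376+156+357+189=1078) / 1499 = 1078/1499 = 0.719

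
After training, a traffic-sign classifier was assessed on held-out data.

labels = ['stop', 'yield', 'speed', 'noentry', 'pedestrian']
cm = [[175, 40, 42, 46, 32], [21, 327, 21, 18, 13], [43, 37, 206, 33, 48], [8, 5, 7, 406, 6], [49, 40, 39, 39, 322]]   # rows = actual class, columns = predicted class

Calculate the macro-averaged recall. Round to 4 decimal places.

0.6999

Per-class recall (TP/(TP+FN)):
  stop: TP=175, FN=40+42+46+32=160 → 175/335 = 0.52239
  yield: TP=327, FN=21+21+18+13=73 → 327/400 = 0.81750
  speed: TP=206, FN=43+37+33+48=161 → 206/367 = 0.56131
  noentry: TP=406, FN=8+5+7+6=26 → 406/432 = 0.93981
  pedestrian: TP=322, FN=49+40+39+39=167 → 322/489 = 0.65849
Macro-recall = mean = (0.52239 + 0.81750 + 0.56131 + 0.93981 + 0.65849) / 5 = 0.6999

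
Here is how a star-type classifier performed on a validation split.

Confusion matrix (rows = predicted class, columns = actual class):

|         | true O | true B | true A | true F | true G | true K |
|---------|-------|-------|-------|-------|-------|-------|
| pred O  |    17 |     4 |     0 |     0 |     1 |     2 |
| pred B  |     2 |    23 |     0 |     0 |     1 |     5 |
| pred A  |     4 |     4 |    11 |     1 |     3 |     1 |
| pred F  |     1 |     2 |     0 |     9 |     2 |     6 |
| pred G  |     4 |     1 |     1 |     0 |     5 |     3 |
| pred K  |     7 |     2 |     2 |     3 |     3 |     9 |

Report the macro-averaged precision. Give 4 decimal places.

0.5103

Per-class precision (TP/(TP+FP)):
  O: TP=17, FP=4+0+0+1+2=7 → 17/24 = 0.70833
  B: TP=23, FP=2+0+0+1+5=8 → 23/31 = 0.74194
  A: TP=11, FP=4+4+1+3+1=13 → 11/24 = 0.45833
  F: TP=9, FP=1+2+0+2+6=11 → 9/20 = 0.45000
  G: TP=5, FP=4+1+1+0+3=9 → 5/14 = 0.35714
  K: TP=9, FP=7+2+2+3+3=17 → 9/26 = 0.34615
Macro-precision = mean = (0.70833 + 0.74194 + 0.45833 + 0.45000 + 0.35714 + 0.34615) / 6 = 0.5103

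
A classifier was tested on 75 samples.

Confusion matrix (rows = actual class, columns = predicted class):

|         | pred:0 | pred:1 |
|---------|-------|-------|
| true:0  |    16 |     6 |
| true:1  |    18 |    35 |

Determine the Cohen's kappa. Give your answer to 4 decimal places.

0.3343

Observed agreement pₒ = trace/N = 51/75 = 0.68000
Expected agreement pₑ = Σ (rowᵢ·colᵢ)/N² = (22·34 + 53·41)/75² = 0.51929
κ = (pₒ − pₑ)/(1 − pₑ) = (0.68000 − 0.51929)/(1 − 0.51929) = 0.3343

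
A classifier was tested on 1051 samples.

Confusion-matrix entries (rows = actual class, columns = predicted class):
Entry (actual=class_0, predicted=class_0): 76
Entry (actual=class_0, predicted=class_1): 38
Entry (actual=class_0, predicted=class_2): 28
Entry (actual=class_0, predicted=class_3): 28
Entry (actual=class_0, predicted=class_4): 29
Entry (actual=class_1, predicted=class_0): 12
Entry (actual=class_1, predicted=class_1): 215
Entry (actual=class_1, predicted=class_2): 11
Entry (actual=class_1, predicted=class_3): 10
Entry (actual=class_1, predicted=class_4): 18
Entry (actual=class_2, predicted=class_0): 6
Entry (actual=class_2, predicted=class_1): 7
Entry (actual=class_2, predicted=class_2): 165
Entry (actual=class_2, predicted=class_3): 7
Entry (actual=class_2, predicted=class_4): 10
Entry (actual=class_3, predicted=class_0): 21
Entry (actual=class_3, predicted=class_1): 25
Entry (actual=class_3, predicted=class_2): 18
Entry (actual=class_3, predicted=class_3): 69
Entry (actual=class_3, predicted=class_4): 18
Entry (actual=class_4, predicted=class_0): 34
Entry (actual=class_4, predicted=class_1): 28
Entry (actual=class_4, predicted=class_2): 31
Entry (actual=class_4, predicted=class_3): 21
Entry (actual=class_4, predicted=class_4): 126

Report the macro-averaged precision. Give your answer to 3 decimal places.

Per-class precision (TP/(TP+FP)):
  class_0: TP=76, FP=12+6+21+34=73 → 76/149 = 0.5101
  class_1: TP=215, FP=38+7+25+28=98 → 215/313 = 0.6869
  class_2: TP=165, FP=28+11+18+31=88 → 165/253 = 0.6522
  class_3: TP=69, FP=28+10+7+21=66 → 69/135 = 0.5111
  class_4: TP=126, FP=29+18+10+18=75 → 126/201 = 0.6269
Macro-precision = mean = (0.5101 + 0.6869 + 0.6522 + 0.5111 + 0.6269) / 5 = 0.597

0.597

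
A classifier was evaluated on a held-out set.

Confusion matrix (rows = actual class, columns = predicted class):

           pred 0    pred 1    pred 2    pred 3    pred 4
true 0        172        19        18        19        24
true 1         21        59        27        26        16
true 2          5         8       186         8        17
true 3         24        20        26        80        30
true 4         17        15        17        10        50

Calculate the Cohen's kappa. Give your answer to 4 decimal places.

0.4880

Observed agreement pₒ = trace/N = 547/914 = 0.59847
Expected agreement pₑ = Σ (rowᵢ·colᵢ)/N² = (252·239 + 149·121 + 224·274 + 180·143 + 109·137)/914² = 0.21583
κ = (pₒ − pₑ)/(1 − pₑ) = (0.59847 − 0.21583)/(1 − 0.21583) = 0.4880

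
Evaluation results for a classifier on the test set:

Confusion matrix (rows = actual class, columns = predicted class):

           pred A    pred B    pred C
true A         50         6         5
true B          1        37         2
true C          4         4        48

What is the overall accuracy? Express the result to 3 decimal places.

0.860

Accuracy = trace / total = (50+37+48=135) / 157 = 135/157 = 0.860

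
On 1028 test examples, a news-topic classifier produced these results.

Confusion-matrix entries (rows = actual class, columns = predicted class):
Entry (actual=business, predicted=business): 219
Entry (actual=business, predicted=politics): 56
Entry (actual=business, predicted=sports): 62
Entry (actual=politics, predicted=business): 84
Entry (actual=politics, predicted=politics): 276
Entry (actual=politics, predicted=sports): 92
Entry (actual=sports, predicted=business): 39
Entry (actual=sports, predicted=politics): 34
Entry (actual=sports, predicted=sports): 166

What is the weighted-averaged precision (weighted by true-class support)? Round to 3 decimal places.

Per-class precision (TP/(TP+FP)):
  business: TP=219, FP=84+39=123 → 219/342 = 0.6404
  politics: TP=276, FP=56+34=90 → 276/366 = 0.7541
  sports: TP=166, FP=62+92=154 → 166/320 = 0.5188
Weighted-precision = Σ (supportᵢ/N)·precisionᵢ with N=1028: (337/1028)·0.6404 + (452/1028)·0.7541 + (239/1028)·0.5188 = 0.662

0.662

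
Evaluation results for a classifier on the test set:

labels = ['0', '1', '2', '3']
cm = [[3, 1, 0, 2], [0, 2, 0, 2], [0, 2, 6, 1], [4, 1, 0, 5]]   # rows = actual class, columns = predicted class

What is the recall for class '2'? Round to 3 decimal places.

One-vs-rest for '2': TP = diagonal; FP = other classes predicted '2'; FN = '2' predicted as other.
recall = TP/(TP+FN).
2: TP=6, FN=0+2+1=3 → 6/9 = 0.6667

0.667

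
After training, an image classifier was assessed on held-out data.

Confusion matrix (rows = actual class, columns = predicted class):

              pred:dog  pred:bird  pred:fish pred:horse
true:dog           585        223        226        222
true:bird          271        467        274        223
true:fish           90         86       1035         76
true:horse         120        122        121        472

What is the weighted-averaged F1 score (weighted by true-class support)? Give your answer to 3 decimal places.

0.544

Per-class F1 score (2·TP/(2·TP+FP+FN)):
  dog: TP=585, FP=271+90+120=481, FN=223+226+222=671 → 1170/2322 = 0.5039
  bird: TP=467, FP=223+86+122=431, FN=271+274+223=768 → 934/2133 = 0.4379
  fish: TP=1035, FP=226+274+121=621, FN=90+86+76=252 → 2070/2943 = 0.7034
  horse: TP=472, FP=222+223+76=521, FN=120+122+121=363 → 944/1828 = 0.5164
Weighted-F1 score = Σ (supportᵢ/N)·F1 scoreᵢ with N=4613: (1256/4613)·0.5039 + (1235/4613)·0.4379 + (1287/4613)·0.7034 + (835/4613)·0.5164 = 0.544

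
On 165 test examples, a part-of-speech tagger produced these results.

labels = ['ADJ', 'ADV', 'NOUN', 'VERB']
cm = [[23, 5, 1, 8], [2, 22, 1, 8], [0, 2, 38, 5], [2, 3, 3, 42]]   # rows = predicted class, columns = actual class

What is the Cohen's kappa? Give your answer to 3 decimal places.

Observed agreement pₒ = trace/N = 125/165 = 0.7576
Expected agreement pₑ = Σ (rowᵢ·colᵢ)/N² = (27·37 + 32·33 + 43·45 + 63·50)/165² = 0.2623
κ = (pₒ − pₑ)/(1 − pₑ) = (0.7576 − 0.2623)/(1 − 0.2623) = 0.671

0.671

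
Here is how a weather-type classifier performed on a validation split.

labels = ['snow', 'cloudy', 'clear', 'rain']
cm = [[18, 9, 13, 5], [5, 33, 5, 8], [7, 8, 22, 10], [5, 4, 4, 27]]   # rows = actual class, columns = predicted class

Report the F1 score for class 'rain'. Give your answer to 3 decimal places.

Treat 'rain' as positive and all other classes as negative.
F1 score = 2·TP/(2·TP+FP+FN).
rain: TP=27, FP=5+8+10=23, FN=5+4+4=13 → 54/90 = 0.6000

0.600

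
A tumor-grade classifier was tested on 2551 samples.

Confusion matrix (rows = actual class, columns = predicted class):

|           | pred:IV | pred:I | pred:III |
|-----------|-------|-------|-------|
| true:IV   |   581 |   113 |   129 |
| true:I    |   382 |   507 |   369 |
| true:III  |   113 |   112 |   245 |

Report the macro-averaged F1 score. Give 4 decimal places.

0.5085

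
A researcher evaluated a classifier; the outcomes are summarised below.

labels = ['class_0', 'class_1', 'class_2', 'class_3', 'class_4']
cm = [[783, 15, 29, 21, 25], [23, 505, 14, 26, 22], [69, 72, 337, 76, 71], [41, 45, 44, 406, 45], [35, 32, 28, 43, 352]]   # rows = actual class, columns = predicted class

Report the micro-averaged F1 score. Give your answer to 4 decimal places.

Micro-averaging pools counts across classes: ΣTP=2383, ΣFP=776, ΣFN=776.
Micro-F1 score = 2·TP/(2·TP+FP+FN) on pooled counts = 0.7544 (equals overall accuracy in single-label multiclass).

0.7544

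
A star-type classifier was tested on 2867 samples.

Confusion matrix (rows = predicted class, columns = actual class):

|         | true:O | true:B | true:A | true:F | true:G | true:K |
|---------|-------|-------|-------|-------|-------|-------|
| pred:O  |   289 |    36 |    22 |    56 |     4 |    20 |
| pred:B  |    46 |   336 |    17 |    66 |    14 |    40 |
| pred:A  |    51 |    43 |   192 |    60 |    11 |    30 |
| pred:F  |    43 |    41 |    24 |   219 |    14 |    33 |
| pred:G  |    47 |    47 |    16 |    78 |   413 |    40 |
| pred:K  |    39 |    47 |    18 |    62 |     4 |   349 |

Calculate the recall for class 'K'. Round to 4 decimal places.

recall = TP/(TP+FN).
K: TP=349, FN=20+40+30+33+40=163 → 349/512 = 0.68164

0.6816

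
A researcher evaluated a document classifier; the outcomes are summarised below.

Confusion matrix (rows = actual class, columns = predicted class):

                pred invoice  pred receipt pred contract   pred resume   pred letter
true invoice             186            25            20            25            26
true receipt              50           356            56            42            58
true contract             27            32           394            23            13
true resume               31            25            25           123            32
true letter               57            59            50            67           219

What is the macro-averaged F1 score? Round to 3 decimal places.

Per-class F1 score (2·TP/(2·TP+FP+FN)):
  invoice: TP=186, FP=50+27+31+57=165, FN=25+20+25+26=96 → 372/633 = 0.5877
  receipt: TP=356, FP=25+32+25+59=141, FN=50+56+42+58=206 → 712/1059 = 0.6723
  contract: TP=394, FP=20+56+25+50=151, FN=27+32+23+13=95 → 788/1034 = 0.7621
  resume: TP=123, FP=25+42+23+67=157, FN=31+25+25+32=113 → 246/516 = 0.4767
  letter: TP=219, FP=26+58+13+32=129, FN=57+59+50+67=233 → 438/800 = 0.5475
Macro-F1 score = mean = (0.5877 + 0.6723 + 0.7621 + 0.4767 + 0.5475) / 5 = 0.609

0.609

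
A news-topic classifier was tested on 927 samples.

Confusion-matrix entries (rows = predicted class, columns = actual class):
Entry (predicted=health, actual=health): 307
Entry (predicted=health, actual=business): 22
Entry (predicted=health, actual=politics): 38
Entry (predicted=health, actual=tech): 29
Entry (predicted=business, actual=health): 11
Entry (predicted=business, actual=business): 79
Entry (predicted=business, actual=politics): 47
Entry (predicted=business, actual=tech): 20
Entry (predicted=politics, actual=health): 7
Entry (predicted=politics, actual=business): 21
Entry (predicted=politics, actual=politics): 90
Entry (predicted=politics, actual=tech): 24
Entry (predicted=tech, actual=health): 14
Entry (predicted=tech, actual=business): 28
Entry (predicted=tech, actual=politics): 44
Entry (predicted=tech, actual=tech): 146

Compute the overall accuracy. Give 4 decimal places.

0.6710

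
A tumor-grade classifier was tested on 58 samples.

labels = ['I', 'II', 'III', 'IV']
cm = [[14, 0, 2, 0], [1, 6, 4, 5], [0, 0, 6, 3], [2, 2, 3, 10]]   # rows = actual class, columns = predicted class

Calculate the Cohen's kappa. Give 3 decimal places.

0.494

Observed agreement pₒ = trace/N = 36/58 = 0.6207
Expected agreement pₑ = Σ (rowᵢ·colᵢ)/N² = (16·17 + 16·8 + 9·15 + 17·18)/58² = 0.2500
κ = (pₒ − pₑ)/(1 − pₑ) = (0.6207 − 0.2500)/(1 − 0.2500) = 0.494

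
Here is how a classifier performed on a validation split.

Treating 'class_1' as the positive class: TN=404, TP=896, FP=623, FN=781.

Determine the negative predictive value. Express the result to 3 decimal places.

NPV = TN/(TN+FN) = 404/(404+781) = 0.341

0.341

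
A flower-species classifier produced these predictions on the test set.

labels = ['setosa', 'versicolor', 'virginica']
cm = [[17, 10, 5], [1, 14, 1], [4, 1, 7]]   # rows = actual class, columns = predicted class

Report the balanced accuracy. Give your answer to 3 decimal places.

0.663

Balanced accuracy = mean of per-class recall.
  setosa: recall = 17/32 = 0.5313
  versicolor: recall = 14/16 = 0.8750
  virginica: recall = 7/12 = 0.5833
Mean = (0.5313 + 0.8750 + 0.5833) / 3 = 0.663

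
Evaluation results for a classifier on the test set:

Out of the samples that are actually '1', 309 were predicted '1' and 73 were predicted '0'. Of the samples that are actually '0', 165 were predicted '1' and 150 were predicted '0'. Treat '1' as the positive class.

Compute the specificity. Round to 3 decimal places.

Specificity = TN/(TN+FP) = 150/(150+165) = 0.476

0.476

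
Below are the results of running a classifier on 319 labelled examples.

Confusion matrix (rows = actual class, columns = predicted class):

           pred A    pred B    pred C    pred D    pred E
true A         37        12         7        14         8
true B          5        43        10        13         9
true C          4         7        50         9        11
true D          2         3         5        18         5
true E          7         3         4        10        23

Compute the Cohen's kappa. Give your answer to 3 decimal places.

0.418

Observed agreement pₒ = trace/N = 171/319 = 0.5361
Expected agreement pₑ = Σ (rowᵢ·colᵢ)/N² = (78·55 + 80·68 + 81·76 + 33·64 + 47·56)/319² = 0.2027
κ = (pₒ − pₑ)/(1 − pₑ) = (0.5361 − 0.2027)/(1 − 0.2027) = 0.418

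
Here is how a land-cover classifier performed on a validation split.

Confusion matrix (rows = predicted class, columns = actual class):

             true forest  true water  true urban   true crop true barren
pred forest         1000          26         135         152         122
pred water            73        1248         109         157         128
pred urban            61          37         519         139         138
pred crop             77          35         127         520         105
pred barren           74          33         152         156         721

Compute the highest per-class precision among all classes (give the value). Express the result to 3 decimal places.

0.728

Per-class precision (TP/(TP+FP)):
  forest: TP=1000, FP=26+135+152+122=435 → 1000/1435 = 0.6969
  water: TP=1248, FP=73+109+157+128=467 → 1248/1715 = 0.7277
  urban: TP=519, FP=61+37+139+138=375 → 519/894 = 0.5805
  crop: TP=520, FP=77+35+127+105=344 → 520/864 = 0.6019
  barren: TP=721, FP=74+33+152+156=415 → 721/1136 = 0.6347
Highest is class 'water' with precision = 0.728.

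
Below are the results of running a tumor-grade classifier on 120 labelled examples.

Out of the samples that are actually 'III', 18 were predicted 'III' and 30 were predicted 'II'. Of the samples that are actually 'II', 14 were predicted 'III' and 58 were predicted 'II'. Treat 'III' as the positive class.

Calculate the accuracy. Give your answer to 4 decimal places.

Accuracy = (TP+TN)/N = (18+58)/120 = 0.6333

0.6333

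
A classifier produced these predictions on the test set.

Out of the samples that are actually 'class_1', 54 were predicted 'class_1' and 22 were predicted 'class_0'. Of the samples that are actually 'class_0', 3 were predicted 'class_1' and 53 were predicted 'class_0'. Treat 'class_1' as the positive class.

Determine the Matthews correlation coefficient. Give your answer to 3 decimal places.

0.655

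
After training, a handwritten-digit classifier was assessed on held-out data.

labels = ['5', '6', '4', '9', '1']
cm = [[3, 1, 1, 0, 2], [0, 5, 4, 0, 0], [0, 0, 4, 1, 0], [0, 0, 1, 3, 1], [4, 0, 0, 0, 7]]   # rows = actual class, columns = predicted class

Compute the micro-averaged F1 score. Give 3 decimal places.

0.595

Micro-averaging pools counts across classes: ΣTP=22, ΣFP=15, ΣFN=15.
Micro-F1 score = 2·TP/(2·TP+FP+FN) on pooled counts = 0.595 (equals overall accuracy in single-label multiclass).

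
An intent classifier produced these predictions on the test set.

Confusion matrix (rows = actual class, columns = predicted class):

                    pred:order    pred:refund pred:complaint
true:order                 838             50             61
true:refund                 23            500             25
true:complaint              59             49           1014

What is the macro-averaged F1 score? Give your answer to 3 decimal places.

0.894

Per-class F1 score (2·TP/(2·TP+FP+FN)):
  order: TP=838, FP=23+59=82, FN=50+61=111 → 1676/1869 = 0.8967
  refund: TP=500, FP=50+49=99, FN=23+25=48 → 1000/1147 = 0.8718
  complaint: TP=1014, FP=61+25=86, FN=59+49=108 → 2028/2222 = 0.9127
Macro-F1 score = mean = (0.8967 + 0.8718 + 0.9127) / 3 = 0.894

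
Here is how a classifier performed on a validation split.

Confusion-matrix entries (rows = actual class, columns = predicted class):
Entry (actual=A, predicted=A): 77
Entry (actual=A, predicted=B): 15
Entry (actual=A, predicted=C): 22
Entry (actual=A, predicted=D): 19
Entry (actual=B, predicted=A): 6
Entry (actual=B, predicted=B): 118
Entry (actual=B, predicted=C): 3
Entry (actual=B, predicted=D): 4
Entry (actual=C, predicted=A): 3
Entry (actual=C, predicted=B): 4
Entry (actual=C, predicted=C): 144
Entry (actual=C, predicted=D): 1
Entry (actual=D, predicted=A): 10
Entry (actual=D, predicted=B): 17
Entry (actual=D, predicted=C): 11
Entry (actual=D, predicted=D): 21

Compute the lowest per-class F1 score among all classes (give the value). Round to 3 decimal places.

0.404

Per-class F1 score (2·TP/(2·TP+FP+FN)):
  A: TP=77, FP=6+3+10=19, FN=15+22+19=56 → 154/229 = 0.6725
  B: TP=118, FP=15+4+17=36, FN=6+3+4=13 → 236/285 = 0.8281
  C: TP=144, FP=22+3+11=36, FN=3+4+1=8 → 288/332 = 0.8675
  D: TP=21, FP=19+4+1=24, FN=10+17+11=38 → 42/104 = 0.4038
Lowest is class 'D' with F1 score = 0.404.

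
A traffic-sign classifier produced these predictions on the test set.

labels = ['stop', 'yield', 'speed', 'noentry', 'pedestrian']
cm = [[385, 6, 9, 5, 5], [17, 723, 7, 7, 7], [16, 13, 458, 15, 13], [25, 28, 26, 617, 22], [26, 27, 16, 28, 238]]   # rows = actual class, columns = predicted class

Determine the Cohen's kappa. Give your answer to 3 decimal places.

Observed agreement pₒ = trace/N = 2421/2739 = 0.8839
Expected agreement pₑ = Σ (rowᵢ·colᵢ)/N² = (410·469 + 761·797 + 515·516 + 718·672 + 335·285)/2739² = 0.2189
κ = (pₒ − pₑ)/(1 − pₑ) = (0.8839 − 0.2189)/(1 − 0.2189) = 0.851

0.851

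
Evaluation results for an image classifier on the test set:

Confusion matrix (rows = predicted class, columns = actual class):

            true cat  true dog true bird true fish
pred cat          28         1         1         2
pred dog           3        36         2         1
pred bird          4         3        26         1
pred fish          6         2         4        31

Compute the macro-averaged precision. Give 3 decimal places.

0.804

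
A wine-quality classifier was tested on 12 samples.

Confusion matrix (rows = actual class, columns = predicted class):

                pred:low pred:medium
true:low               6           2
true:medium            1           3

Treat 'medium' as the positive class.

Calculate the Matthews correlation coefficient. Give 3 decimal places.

0.478

MCC = (TP·TN − FP·FN) / √((TP+FP)(TP+FN)(TN+FP)(TN+FN))
Numerator = 3·6 − 2·1 = 16
Denominator = √(5·4·8·7) = √1120 = 33.4664
MCC = 16 / 33.4664 = 0.478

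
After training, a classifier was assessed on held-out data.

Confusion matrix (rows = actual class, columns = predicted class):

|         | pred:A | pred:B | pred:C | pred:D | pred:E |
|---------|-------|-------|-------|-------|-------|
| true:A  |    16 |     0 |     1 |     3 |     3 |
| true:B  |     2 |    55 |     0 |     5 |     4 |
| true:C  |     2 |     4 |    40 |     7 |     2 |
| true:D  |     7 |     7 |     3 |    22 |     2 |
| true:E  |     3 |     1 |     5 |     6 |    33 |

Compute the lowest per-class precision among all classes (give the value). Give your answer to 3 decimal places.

0.512

Per-class precision (TP/(TP+FP)):
  A: TP=16, FP=2+2+7+3=14 → 16/30 = 0.5333
  B: TP=55, FP=0+4+7+1=12 → 55/67 = 0.8209
  C: TP=40, FP=1+0+3+5=9 → 40/49 = 0.8163
  D: TP=22, FP=3+5+7+6=21 → 22/43 = 0.5116
  E: TP=33, FP=3+4+2+2=11 → 33/44 = 0.7500
Lowest is class 'D' with precision = 0.512.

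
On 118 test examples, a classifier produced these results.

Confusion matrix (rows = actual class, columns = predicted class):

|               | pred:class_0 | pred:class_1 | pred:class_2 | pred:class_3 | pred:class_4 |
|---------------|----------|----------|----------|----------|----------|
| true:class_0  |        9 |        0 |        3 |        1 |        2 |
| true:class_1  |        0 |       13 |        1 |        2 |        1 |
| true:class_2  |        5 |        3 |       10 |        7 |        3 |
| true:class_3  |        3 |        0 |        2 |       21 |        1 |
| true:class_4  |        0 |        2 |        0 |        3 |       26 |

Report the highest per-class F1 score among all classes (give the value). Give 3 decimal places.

0.813

Per-class F1 score (2·TP/(2·TP+FP+FN)):
  class_0: TP=9, FP=0+5+3+0=8, FN=0+3+1+2=6 → 18/32 = 0.5625
  class_1: TP=13, FP=0+3+0+2=5, FN=0+1+2+1=4 → 26/35 = 0.7429
  class_2: TP=10, FP=3+1+2+0=6, FN=5+3+7+3=18 → 20/44 = 0.4545
  class_3: TP=21, FP=1+2+7+3=13, FN=3+0+2+1=6 → 42/61 = 0.6885
  class_4: TP=26, FP=2+1+3+1=7, FN=0+2+0+3=5 → 52/64 = 0.8125
Highest is class 'class_4' with F1 score = 0.813.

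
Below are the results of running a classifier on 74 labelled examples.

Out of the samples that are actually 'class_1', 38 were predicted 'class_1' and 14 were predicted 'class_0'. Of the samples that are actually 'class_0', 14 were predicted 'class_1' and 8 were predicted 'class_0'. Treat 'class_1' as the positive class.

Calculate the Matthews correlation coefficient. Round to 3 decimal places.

MCC = (TP·TN − FP·FN) / √((TP+FP)(TP+FN)(TN+FP)(TN+FN))
Numerator = 38·8 − 14·14 = 108
Denominator = √(52·52·22·22) = √1308736 = 1144.0000
MCC = 108 / 1144.0000 = 0.094

0.094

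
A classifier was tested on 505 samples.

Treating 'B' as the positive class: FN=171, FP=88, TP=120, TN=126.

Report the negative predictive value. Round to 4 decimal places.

0.4242

NPV = TN/(TN+FN) = 126/(126+171) = 0.4242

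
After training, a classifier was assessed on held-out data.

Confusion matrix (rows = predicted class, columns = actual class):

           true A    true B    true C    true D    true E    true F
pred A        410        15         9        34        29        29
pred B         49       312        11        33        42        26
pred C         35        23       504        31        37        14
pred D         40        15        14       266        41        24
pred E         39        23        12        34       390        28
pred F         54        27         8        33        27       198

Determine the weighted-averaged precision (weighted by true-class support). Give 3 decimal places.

0.716

Per-class precision (TP/(TP+FP)):
  A: TP=410, FP=15+9+34+29+29=116 → 410/526 = 0.7795
  B: TP=312, FP=49+11+33+42+26=161 → 312/473 = 0.6596
  C: TP=504, FP=35+23+31+37+14=140 → 504/644 = 0.7826
  D: TP=266, FP=40+15+14+41+24=134 → 266/400 = 0.6650
  E: TP=390, FP=39+23+12+34+28=136 → 390/526 = 0.7414
  F: TP=198, FP=54+27+8+33+27=149 → 198/347 = 0.5706
Weighted-precision = Σ (supportᵢ/N)·precisionᵢ with N=2916: (627/2916)·0.7795 + (415/2916)·0.6596 + (558/2916)·0.7826 + (431/2916)·0.6650 + (566/2916)·0.7414 + (319/2916)·0.5706 = 0.716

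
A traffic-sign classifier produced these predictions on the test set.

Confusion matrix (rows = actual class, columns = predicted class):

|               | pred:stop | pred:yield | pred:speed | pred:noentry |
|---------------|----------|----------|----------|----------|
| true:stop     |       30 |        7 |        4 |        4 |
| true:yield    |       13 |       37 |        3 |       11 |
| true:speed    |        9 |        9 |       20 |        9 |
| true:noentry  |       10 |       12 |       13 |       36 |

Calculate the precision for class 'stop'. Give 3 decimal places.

precision = TP/(TP+FP).
stop: TP=30, FP=13+9+10=32 → 30/62 = 0.4839

0.484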